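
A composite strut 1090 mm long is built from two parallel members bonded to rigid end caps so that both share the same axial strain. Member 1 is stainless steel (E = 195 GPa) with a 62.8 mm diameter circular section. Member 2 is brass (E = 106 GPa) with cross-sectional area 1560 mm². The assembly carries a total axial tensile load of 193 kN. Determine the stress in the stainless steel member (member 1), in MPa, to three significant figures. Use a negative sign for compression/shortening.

48.9 MPa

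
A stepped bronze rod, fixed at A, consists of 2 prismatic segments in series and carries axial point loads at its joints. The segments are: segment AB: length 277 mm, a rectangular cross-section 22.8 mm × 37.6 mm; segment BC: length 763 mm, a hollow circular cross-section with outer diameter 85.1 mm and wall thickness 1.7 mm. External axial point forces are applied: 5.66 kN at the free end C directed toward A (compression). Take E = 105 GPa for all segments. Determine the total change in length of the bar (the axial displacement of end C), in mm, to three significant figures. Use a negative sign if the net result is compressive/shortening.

Internal axial forces (sectioning from the free end, tension +): N_BC = -5.66 kN, N_AB = -5.66 kN.
A_AB = 857.3 mm².
A_BC = 445.4 mm².
δ_AB = -5660·277/(857.3·105000) = -0.01742 mm
δ_BC = -5660·763/(445.4·105000) = -0.09234 mm
δ = Σδ_i = -0.1098 mm.

-0.110 mm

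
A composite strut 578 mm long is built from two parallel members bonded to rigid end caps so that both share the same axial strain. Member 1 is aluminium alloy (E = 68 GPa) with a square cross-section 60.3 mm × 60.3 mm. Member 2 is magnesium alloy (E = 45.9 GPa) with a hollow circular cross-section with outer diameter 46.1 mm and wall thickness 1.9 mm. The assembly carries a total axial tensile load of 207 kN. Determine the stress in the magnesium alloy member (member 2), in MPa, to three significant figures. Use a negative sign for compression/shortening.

36.6 MPa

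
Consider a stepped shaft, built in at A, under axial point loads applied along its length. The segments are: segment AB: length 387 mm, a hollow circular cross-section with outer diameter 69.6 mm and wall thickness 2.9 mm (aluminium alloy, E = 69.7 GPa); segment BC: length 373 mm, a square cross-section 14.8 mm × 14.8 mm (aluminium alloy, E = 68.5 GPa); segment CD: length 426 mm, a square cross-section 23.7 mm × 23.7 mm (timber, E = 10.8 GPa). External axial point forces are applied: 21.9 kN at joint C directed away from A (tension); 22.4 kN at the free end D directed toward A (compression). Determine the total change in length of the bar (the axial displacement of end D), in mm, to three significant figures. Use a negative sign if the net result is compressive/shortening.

-1.59 mm

Internal axial forces (sectioning from the free end, tension +): N_CD = -22.4 kN, N_BC = -0.5 kN, N_AB = -0.5 kN.
A_AB = 607.7 mm².
A_BC = 219 mm².
A_CD = 561.7 mm².
δ_AB = -500·387/(607.7·69700) = -0.004569 mm
δ_BC = -500·373/(219·68500) = -0.01243 mm
δ_CD = -22400·426/(561.7·10800) = -1.573 mm
δ = Σδ_i = -1.59 mm.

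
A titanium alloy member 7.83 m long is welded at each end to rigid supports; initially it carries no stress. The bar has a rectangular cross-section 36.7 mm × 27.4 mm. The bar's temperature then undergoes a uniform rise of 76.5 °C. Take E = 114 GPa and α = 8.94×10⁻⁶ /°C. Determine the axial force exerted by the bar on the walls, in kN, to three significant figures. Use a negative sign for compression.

-78.4 kN

Free thermal expansion αLΔT = 8.94e-6 · 7830 · 76.5 = 5.355 mm.
The walls impose strain ε = −(5.355)/7830 = -6.8391e-04; σ = Eε = 114000 · -6.8391e-04 = -77.97 MPa.
Wall reaction R = σ·A = -77.97·1006 = -78400 N = -78.4 kN.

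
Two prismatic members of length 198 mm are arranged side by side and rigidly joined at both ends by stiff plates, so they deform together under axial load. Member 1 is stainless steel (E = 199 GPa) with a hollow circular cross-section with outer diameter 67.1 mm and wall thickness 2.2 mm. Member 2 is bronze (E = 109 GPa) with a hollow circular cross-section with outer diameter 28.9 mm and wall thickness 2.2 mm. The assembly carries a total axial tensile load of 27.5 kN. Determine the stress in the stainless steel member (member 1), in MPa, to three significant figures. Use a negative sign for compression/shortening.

50.0 MPa

A_1 = 448.6 mm².
A_2 = 184.5 mm².
Equal strain + equilibrium ⇒ each member carries load in proportion to AE: A₁E₁ = 89260000 N, A₂E₂ = 20110000 N, ΣAE = 109400000 N.
σ₁ = P·E₁/ΣAE = 27500·199000/109400000 = 50.03 MPa.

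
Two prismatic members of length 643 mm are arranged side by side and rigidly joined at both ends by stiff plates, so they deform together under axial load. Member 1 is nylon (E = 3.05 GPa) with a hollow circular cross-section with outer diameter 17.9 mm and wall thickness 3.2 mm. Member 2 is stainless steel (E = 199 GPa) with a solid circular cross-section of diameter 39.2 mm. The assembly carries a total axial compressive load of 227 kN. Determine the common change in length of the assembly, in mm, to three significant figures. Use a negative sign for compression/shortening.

-0.607 mm

A_1 = 147.8 mm².
A_2 = 1207 mm².
Equal strain + equilibrium ⇒ each member carries load in proportion to AE: A₁E₁ = 450700 N, A₂E₂ = 240200000 N, ΣAE = 240600000 N.
δ = PL/ΣAE = -227000·643/240600000 = -0.6066 mm.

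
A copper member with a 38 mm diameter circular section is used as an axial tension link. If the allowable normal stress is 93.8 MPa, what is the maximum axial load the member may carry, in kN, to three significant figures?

A = 1134 mm².
P_max = σ_allow · A = 93.8 · 1134 = 106400 N = 106.4 kN.

106 kN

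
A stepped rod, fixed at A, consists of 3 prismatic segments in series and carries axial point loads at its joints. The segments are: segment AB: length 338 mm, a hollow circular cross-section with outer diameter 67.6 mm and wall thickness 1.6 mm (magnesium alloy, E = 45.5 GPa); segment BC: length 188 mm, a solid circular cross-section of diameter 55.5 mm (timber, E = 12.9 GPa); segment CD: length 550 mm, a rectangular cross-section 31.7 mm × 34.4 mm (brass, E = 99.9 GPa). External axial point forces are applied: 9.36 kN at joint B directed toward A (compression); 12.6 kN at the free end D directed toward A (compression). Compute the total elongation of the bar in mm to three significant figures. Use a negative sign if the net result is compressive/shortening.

Internal axial forces (sectioning from the free end, tension +): N_CD = -12.6 kN, N_BC = -12.6 kN, N_AB = -21.96 kN.
A_AB = 331.8 mm².
A_BC = 2419 mm².
A_CD = 1090 mm².
δ_AB = -21960·338/(331.8·45500) = -0.4917 mm
δ_BC = -12600·188/(2419·12900) = -0.0759 mm
δ_CD = -12600·550/(1090·99900) = -0.06361 mm
δ = Σδ_i = -0.6312 mm.

-0.631 mm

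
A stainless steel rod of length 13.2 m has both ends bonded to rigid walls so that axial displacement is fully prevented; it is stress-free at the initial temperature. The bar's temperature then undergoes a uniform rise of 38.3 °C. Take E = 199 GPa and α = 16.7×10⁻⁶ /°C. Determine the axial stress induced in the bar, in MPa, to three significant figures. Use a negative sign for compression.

-127 MPa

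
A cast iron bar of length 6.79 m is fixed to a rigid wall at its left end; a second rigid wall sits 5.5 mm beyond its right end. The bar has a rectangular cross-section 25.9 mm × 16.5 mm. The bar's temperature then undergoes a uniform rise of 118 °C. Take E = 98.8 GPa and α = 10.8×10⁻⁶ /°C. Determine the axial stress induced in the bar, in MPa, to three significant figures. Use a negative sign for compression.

-45.9 MPa

Free thermal expansion αLΔT = 10.8e-6 · 6790 · 118 = 8.653 mm.
The walls engage after the gap closes; constrained expansion = 8.653 − 5.5 = 3.153 mm.
The walls impose strain ε = −(3.153)/6790 = -4.6439e-04; σ = Eε = 98800 · -4.6439e-04 = -45.88 MPa.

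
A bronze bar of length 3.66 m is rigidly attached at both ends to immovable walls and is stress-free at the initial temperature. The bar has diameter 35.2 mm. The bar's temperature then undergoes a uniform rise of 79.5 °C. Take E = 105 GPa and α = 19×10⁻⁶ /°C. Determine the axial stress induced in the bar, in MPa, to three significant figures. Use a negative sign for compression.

-159 MPa

Free thermal expansion αLΔT = 19e-6 · 3660 · 79.5 = 5.528 mm.
The walls impose strain ε = −(5.528)/3660 = -1.5105e-03; σ = Eε = 105000 · -1.5105e-03 = -158.6 MPa.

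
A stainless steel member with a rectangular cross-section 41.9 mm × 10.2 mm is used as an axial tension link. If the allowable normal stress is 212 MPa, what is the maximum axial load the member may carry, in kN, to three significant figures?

A = 427.4 mm².
P_max = σ_allow · A = 212 · 427.4 = 90600 N = 90.6 kN.

90.6 kN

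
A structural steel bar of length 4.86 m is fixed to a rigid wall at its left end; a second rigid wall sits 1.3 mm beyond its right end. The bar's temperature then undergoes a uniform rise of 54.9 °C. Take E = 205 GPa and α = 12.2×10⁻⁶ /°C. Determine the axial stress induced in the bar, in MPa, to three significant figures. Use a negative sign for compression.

-82.5 MPa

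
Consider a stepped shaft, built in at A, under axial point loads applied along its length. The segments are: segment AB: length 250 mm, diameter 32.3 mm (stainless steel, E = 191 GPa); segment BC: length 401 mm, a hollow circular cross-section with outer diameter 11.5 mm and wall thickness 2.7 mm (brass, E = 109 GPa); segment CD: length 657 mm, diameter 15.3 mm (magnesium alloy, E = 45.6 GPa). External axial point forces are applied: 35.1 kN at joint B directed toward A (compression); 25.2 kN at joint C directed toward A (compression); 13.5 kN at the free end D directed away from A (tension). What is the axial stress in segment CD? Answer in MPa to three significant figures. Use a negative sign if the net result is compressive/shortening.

Internal axial forces (sectioning from the free end, tension +): N_CD = 13.5 kN, N_BC = -11.7 kN, N_AB = -46.8 kN.
A_CD = 183.9 mm².
σ_CD = N_CD/A_CD = 13500/183.9 = 73.43 MPa.

73.4 MPa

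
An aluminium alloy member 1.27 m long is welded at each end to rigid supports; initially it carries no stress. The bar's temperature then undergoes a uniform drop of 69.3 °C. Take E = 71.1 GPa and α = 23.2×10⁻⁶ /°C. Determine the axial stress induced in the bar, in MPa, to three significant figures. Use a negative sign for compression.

114 MPa

Free thermal expansion αLΔT = 23.2e-6 · 1270 · -69.3 = -2.042 mm.
The walls impose strain ε = −(-2.042)/1270 = 1.6078e-03; σ = Eε = 71100 · 1.6078e-03 = 114.3 MPa.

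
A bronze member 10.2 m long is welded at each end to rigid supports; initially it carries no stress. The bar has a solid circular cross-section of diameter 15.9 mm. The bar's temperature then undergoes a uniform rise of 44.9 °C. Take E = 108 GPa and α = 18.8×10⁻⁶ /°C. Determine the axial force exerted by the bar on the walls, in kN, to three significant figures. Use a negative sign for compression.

Free thermal expansion αLΔT = 18.8e-6 · 10200 · 44.9 = 8.61 mm.
The walls impose strain ε = −(8.61)/10200 = -8.4412e-04; σ = Eε = 108000 · -8.4412e-04 = -91.16 MPa.
Wall reaction R = σ·A = -91.16·198.6 = -18100 N = -18.1 kN.

-18.1 kN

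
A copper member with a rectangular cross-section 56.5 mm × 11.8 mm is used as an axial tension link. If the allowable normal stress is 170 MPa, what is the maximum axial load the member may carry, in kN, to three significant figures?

A = 666.7 mm².
P_max = σ_allow · A = 170 · 666.7 = 113300 N = 113.3 kN.

113 kN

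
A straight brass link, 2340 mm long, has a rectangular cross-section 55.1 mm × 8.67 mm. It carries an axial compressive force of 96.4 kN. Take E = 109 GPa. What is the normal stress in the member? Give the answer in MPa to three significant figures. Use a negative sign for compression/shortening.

A = 477.7 mm².
σ = N/A = -96400/477.7 = -201.8 MPa.

-202 MPa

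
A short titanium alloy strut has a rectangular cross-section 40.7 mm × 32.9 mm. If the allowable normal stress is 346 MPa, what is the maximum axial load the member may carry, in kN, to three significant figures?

463 kN

A = 1339 mm².
P_max = σ_allow · A = 346 · 1339 = 463300 N = 463.3 kN.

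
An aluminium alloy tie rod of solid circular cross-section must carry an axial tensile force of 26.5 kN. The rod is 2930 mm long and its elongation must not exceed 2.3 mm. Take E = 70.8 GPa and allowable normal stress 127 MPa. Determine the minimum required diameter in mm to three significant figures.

Required area A ≥ P/σ_allow = 26500/127 = 208.7 mm².
For a solid circular section, d ≥ √(4A/π) = 16.3 mm.
Elongation limit: A ≥ PL/(Eδ_allow) = 26500·2930/(70800·2.3) = 476.8 mm² ⇒ d ≥ 24.64 mm.
The elongation limit governs.

24.6 mm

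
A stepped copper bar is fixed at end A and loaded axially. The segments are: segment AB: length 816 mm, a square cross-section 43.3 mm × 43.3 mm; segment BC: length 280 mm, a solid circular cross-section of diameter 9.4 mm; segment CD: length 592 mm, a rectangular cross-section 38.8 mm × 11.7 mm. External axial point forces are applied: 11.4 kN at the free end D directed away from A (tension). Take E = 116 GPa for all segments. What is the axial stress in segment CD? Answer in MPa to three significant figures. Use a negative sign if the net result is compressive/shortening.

25.1 MPa

Internal axial forces (sectioning from the free end, tension +): N_CD = 11.4 kN, N_BC = 11.4 kN, N_AB = 11.4 kN.
A_CD = 454 mm².
σ_CD = N_CD/A_CD = 11400/454 = 25.11 MPa.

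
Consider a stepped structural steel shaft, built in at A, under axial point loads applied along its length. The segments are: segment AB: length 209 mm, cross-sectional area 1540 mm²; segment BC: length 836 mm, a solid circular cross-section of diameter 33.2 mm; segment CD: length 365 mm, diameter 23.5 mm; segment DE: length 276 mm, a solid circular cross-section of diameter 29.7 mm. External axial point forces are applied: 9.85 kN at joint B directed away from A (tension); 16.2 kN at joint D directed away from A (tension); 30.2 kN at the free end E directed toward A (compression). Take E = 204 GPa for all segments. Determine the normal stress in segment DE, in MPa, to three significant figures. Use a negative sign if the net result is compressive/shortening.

-43.6 MPa

Internal axial forces (sectioning from the free end, tension +): N_DE = -30.2 kN, N_CD = -14 kN, N_BC = -14 kN, N_AB = -4.15 kN.
A_DE = 692.8 mm².
σ_DE = N_DE/A_DE = -30200/692.8 = -43.59 MPa.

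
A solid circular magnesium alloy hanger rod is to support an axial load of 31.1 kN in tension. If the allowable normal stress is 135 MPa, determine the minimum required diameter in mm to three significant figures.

Required area A ≥ P/σ_allow = 31100/135 = 230.4 mm².
For a solid circular section, d ≥ √(4A/π) = 17.13 mm.

17.1 mm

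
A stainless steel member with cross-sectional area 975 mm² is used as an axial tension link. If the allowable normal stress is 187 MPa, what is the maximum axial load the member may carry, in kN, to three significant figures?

182 kN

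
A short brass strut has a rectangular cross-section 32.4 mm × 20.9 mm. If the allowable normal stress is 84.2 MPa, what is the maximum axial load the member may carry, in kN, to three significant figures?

57.0 kN

A = 677.2 mm².
P_max = σ_allow · A = 84.2 · 677.2 = 57020 N = 57.02 kN.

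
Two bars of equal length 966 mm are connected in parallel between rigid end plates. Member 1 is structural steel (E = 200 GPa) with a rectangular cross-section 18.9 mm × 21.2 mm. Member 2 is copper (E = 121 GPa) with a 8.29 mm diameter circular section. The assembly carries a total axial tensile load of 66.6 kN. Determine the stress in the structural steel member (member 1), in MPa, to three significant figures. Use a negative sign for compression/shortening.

154 MPa

A_1 = 400.7 mm².
A_2 = 53.98 mm².
Equal strain + equilibrium ⇒ each member carries load in proportion to AE: A₁E₁ = 80140000 N, A₂E₂ = 6531000 N, ΣAE = 86670000 N.
σ₁ = P·E₁/ΣAE = 66600·200000/86670000 = 153.7 MPa.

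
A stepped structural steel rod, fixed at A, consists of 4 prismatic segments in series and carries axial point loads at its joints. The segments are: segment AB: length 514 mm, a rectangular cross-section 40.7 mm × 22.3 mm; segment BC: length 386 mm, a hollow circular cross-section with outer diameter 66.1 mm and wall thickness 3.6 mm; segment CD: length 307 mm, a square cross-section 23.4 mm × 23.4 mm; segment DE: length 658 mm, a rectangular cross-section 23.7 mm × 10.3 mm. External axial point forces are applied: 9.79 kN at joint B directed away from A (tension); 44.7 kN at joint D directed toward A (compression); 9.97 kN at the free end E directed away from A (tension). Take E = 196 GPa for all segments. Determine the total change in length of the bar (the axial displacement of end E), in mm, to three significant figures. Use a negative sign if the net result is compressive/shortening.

-0.131 mm

Internal axial forces (sectioning from the free end, tension +): N_DE = 9.97 kN, N_CD = -34.73 kN, N_BC = -34.73 kN, N_AB = -24.94 kN.
A_AB = 907.6 mm².
A_BC = 706.9 mm².
A_CD = 547.6 mm².
A_DE = 244.1 mm².
δ_AB = -24940·514/(907.6·196000) = -0.07206 mm
δ_BC = -34730·386/(706.9·196000) = -0.09676 mm
δ_CD = -34730·307/(547.6·196000) = -0.09935 mm
δ_DE = 9970·658/(244.1·196000) = 0.1371 mm
δ = Σδ_i = -0.1311 mm.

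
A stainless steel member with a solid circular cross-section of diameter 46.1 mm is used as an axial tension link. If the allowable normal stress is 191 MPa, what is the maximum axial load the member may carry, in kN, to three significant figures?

319 kN

A = 1669 mm².
P_max = σ_allow · A = 191 · 1669 = 318800 N = 318.8 kN.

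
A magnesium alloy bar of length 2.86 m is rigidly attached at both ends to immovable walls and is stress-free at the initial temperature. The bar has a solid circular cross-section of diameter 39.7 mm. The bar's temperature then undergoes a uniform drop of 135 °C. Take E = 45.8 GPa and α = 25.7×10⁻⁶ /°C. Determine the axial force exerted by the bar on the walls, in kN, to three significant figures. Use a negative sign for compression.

197 kN

Free thermal expansion αLΔT = 25.7e-6 · 2860 · -135 = -9.923 mm.
The walls impose strain ε = −(-9.923)/2860 = 3.4695e-03; σ = Eε = 45800 · 3.4695e-03 = 158.9 MPa.
Wall reaction R = σ·A = 158.9·1238 = 196700 N = 196.7 kN.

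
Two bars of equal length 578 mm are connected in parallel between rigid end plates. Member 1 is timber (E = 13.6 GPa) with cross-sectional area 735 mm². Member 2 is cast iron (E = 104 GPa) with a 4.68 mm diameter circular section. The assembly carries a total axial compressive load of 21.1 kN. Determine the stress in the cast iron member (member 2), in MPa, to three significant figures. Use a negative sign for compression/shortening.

A_2 = 17.2 mm².
Equal strain + equilibrium ⇒ each member carries load in proportion to AE: A₁E₁ = 9996000 N, A₂E₂ = 1789000 N, ΣAE = 11790000 N.
σ₂ = P·E₂/ΣAE = -21100·104000/11790000 = -186.2 MPa.

-186 MPa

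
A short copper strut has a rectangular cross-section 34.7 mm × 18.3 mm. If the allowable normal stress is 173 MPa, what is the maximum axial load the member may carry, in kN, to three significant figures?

110 kN

A = 635 mm².
P_max = σ_allow · A = 173 · 635 = 109900 N = 109.9 kN.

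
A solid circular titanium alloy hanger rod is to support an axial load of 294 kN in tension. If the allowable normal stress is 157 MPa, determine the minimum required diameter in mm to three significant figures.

48.8 mm

Required area A ≥ P/σ_allow = 294000/157 = 1873 mm².
For a solid circular section, d ≥ √(4A/π) = 48.83 mm.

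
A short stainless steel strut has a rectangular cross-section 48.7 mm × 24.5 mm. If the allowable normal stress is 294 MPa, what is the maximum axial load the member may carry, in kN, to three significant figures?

351 kN

A = 1193 mm².
P_max = σ_allow · A = 294 · 1193 = 350800 N = 350.8 kN.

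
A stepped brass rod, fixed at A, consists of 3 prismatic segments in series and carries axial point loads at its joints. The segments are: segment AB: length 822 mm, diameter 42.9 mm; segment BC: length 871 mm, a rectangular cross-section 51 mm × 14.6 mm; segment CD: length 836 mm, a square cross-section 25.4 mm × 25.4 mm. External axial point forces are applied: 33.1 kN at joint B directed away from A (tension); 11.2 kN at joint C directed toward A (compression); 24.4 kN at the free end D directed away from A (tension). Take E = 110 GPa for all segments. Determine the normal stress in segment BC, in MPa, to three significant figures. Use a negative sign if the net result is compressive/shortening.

Internal axial forces (sectioning from the free end, tension +): N_CD = 24.4 kN, N_BC = 13.2 kN, N_AB = 46.3 kN.
A_BC = 744.6 mm².
σ_BC = N_BC/A_BC = 13200/744.6 = 17.73 MPa.

17.7 MPa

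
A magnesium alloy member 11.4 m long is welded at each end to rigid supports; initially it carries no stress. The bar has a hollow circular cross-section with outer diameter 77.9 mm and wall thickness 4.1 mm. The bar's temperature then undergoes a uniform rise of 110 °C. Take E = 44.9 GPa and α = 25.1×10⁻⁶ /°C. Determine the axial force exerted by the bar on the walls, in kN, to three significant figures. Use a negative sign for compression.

-118 kN

Free thermal expansion αLΔT = 25.1e-6 · 11400 · 110 = 31.48 mm.
The walls impose strain ε = −(31.48)/11400 = -2.7610e-03; σ = Eε = 44900 · -2.7610e-03 = -124 MPa.
Wall reaction R = σ·A = -124·950.6 = -117800 N = -117.8 kN.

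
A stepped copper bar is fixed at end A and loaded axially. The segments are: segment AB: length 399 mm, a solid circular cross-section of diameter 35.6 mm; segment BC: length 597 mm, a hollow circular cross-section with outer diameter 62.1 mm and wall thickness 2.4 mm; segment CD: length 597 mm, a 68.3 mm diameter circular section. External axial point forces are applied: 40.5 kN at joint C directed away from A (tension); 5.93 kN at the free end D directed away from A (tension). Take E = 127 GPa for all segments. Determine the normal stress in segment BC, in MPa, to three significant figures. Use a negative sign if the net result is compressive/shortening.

103 MPa

Internal axial forces (sectioning from the free end, tension +): N_CD = 5.93 kN, N_BC = 46.43 kN, N_AB = 46.43 kN.
A_BC = 450.1 mm².
σ_BC = N_BC/A_BC = 46430/450.1 = 103.1 MPa.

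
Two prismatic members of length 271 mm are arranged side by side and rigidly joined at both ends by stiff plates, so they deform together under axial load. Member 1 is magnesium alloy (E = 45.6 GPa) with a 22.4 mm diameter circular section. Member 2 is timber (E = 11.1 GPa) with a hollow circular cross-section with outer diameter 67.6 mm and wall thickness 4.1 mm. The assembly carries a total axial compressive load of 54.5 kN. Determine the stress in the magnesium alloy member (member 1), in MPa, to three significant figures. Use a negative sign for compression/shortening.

A_1 = 394.1 mm².
A_2 = 817.9 mm².
Equal strain + equilibrium ⇒ each member carries load in proportion to AE: A₁E₁ = 17970000 N, A₂E₂ = 9079000 N, ΣAE = 27050000 N.
σ₁ = P·E₁/ΣAE = -54500·45600/27050000 = -91.88 MPa.

-91.9 MPa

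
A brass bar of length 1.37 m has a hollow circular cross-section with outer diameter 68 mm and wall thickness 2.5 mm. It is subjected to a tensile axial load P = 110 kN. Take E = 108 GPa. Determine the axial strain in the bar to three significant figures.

0.00198

A = 514.4 mm².
σ = N/A = 213.8 MPa; ε = σ/E = 213.8/108000 = 1.980e-03.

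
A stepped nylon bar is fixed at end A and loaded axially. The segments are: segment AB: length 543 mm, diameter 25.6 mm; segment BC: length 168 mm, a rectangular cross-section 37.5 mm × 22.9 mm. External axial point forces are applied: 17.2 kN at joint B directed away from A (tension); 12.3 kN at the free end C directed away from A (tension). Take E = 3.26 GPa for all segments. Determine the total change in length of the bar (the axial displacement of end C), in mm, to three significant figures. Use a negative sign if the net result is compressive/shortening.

10.3 mm

Internal axial forces (sectioning from the free end, tension +): N_BC = 12.3 kN, N_AB = 29.5 kN.
A_AB = 514.7 mm².
A_BC = 858.8 mm².
δ_AB = 29500·543/(514.7·3260) = 9.546 mm
δ_BC = 12300·168/(858.8·3260) = 0.7381 mm
δ = Σδ_i = 10.28 mm.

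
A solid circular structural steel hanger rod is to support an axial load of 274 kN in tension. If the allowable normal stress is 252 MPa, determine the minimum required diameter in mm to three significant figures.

37.2 mm

Required area A ≥ P/σ_allow = 274000/252 = 1087 mm².
For a solid circular section, d ≥ √(4A/π) = 37.21 mm.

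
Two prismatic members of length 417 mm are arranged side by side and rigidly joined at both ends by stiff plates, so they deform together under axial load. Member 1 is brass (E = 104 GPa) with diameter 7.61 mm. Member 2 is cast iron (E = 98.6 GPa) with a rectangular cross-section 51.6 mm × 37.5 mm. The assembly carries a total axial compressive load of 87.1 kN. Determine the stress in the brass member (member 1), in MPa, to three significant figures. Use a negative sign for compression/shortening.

-46.3 MPa

A_1 = 45.48 mm².
A_2 = 1935 mm².
Equal strain + equilibrium ⇒ each member carries load in proportion to AE: A₁E₁ = 4730000 N, A₂E₂ = 190800000 N, ΣAE = 195500000 N.
σ₁ = P·E₁/ΣAE = -87100·104000/195500000 = -46.33 MPa.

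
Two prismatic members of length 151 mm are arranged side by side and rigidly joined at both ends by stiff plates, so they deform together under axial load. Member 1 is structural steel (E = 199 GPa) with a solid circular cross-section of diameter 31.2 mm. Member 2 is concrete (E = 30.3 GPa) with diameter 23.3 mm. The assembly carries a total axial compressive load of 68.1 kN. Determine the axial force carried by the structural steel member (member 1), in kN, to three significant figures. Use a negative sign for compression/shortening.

-62.8 kN

A_1 = 764.5 mm².
A_2 = 426.4 mm².
Equal strain + equilibrium ⇒ each member carries load in proportion to AE: A₁E₁ = 152100000 N, A₂E₂ = 12920000 N, ΣAE = 165100000 N.
F₁ = P·A₁E₁/ΣAE = -68100·152100000/165100000 = -62770 N.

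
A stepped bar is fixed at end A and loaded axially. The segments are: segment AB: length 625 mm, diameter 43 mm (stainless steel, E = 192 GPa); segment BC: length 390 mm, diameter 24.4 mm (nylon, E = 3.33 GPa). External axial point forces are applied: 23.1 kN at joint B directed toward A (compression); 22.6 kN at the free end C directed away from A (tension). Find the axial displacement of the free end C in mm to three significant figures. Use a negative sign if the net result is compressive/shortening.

5.66 mm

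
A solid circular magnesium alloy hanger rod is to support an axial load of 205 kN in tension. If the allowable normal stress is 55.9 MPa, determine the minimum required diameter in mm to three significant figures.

Required area A ≥ P/σ_allow = 205000/55.9 = 3667 mm².
For a solid circular section, d ≥ √(4A/π) = 68.33 mm.

68.3 mm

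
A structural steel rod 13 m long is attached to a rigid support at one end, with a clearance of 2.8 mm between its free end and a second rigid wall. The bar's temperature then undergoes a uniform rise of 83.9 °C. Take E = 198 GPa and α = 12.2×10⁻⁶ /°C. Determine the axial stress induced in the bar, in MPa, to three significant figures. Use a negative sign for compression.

-160 MPa

Free thermal expansion αLΔT = 12.2e-6 · 13000 · 83.9 = 13.31 mm.
The walls engage after the gap closes; constrained expansion = 13.31 − 2.8 = 10.51 mm.
The walls impose strain ε = −(10.51)/13000 = -8.0820e-04; σ = Eε = 198000 · -8.0820e-04 = -160 MPa.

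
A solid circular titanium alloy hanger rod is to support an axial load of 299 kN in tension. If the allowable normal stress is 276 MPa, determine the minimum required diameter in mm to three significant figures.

Required area A ≥ P/σ_allow = 299000/276 = 1083 mm².
For a solid circular section, d ≥ √(4A/π) = 37.14 mm.

37.1 mm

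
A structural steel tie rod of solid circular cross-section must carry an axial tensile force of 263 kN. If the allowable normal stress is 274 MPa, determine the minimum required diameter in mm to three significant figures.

35.0 mm

Required area A ≥ P/σ_allow = 263000/274 = 959.9 mm².
For a solid circular section, d ≥ √(4A/π) = 34.96 mm.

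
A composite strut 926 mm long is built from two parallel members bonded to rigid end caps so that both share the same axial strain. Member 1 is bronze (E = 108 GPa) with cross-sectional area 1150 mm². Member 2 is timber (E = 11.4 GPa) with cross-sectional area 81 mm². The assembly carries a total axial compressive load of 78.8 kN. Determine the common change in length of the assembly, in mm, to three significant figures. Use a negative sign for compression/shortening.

Equal strain + equilibrium ⇒ each member carries load in proportion to AE: A₁E₁ = 124200000 N, A₂E₂ = 923400 N, ΣAE = 125100000 N.
δ = PL/ΣAE = -78800·926/125100000 = -0.5832 mm.

-0.583 mm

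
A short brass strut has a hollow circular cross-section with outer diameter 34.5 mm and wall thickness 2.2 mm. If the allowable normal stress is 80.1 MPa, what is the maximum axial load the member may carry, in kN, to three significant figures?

17.9 kN

A = 223.2 mm².
P_max = σ_allow · A = 80.1 · 223.2 = 17880 N = 17.88 kN.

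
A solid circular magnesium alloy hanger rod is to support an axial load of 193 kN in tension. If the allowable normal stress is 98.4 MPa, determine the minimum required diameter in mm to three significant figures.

50.0 mm

Required area A ≥ P/σ_allow = 193000/98.4 = 1961 mm².
For a solid circular section, d ≥ √(4A/π) = 49.97 mm.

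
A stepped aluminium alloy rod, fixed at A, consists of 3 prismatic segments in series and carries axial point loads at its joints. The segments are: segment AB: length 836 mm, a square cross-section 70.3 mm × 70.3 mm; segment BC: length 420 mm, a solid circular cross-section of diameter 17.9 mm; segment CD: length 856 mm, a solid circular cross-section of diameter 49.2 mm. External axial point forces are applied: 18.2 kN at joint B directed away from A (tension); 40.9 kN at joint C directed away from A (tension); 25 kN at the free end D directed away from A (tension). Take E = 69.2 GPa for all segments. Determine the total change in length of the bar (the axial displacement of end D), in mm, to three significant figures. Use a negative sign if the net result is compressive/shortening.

1.96 mm

Internal axial forces (sectioning from the free end, tension +): N_CD = 25 kN, N_BC = 65.9 kN, N_AB = 84.1 kN.
A_AB = 4942 mm².
A_BC = 251.6 mm².
A_CD = 1901 mm².
δ_AB = 84100·836/(4942·69200) = 0.2056 mm
δ_BC = 65900·420/(251.6·69200) = 1.589 mm
δ_CD = 25000·856/(1901·69200) = 0.1627 mm
δ = Σδ_i = 1.958 mm.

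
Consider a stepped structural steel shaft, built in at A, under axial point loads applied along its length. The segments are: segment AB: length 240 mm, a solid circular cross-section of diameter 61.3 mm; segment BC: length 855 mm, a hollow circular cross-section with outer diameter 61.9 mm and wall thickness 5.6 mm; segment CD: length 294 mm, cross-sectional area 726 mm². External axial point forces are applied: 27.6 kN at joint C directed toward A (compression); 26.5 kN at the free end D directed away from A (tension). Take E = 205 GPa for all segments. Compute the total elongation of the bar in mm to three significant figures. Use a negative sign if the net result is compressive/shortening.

0.0473 mm

Internal axial forces (sectioning from the free end, tension +): N_CD = 26.5 kN, N_BC = -1.1 kN, N_AB = -1.1 kN.
A_AB = 2951 mm².
A_BC = 990.5 mm².
δ_AB = -1100·240/(2951·205000) = -0.0004364 mm
δ_BC = -1100·855/(990.5·205000) = -0.004632 mm
δ_CD = 26500·294/(726·205000) = 0.05235 mm
δ = Σδ_i = 0.04728 mm.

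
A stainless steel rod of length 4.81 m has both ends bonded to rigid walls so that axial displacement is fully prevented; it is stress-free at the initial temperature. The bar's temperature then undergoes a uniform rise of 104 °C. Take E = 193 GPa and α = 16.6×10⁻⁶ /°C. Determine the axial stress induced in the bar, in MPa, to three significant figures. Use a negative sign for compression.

-333 MPa

Free thermal expansion αLΔT = 16.6e-6 · 4810 · 104 = 8.304 mm.
The walls impose strain ε = −(8.304)/4810 = -1.7264e-03; σ = Eε = 193000 · -1.7264e-03 = -333.2 MPa.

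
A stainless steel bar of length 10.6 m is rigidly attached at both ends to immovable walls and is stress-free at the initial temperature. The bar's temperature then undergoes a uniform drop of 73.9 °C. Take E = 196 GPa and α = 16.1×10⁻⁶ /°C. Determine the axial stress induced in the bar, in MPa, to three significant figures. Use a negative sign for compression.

233 MPa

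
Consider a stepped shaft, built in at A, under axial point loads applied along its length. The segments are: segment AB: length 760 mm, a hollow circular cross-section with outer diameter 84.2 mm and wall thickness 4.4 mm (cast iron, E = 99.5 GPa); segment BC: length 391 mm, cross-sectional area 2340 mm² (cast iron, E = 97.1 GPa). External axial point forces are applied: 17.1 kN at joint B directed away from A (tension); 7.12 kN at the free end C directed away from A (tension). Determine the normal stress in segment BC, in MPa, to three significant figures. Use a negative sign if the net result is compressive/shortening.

3.04 MPa

Internal axial forces (sectioning from the free end, tension +): N_BC = 7.12 kN, N_AB = 24.22 kN.
σ_BC = N_BC/A_BC = 7120/2340 = 3.043 MPa.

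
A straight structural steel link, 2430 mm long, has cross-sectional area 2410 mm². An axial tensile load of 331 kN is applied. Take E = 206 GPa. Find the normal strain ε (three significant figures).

σ = N/A = 137.3 MPa; ε = σ/E = 137.3/206000 = 6.667e-04.

6.67e-04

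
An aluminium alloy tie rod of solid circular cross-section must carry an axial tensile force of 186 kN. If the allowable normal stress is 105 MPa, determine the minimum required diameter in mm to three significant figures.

Required area A ≥ P/σ_allow = 186000/105 = 1771 mm².
For a solid circular section, d ≥ √(4A/π) = 47.49 mm.

47.5 mm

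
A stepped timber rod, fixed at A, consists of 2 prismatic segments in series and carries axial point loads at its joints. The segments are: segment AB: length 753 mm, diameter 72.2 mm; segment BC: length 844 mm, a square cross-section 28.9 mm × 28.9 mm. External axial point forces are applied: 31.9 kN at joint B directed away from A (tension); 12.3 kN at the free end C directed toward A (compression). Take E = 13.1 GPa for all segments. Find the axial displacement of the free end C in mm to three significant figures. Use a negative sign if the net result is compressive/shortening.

-0.674 mm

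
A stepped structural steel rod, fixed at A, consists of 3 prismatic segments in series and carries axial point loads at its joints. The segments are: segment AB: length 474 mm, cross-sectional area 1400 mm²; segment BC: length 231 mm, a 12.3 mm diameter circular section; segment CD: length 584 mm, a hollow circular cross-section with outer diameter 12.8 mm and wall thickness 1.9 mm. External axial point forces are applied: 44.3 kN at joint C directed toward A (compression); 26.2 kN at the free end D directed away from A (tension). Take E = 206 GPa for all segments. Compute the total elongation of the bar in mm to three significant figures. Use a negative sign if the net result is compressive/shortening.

0.941 mm

Internal axial forces (sectioning from the free end, tension +): N_CD = 26.2 kN, N_BC = -18.1 kN, N_AB = -18.1 kN.
A_BC = 118.8 mm².
A_CD = 65.06 mm².
δ_AB = -18100·474/(1400·206000) = -0.02975 mm
δ_BC = -18100·231/(118.8·206000) = -0.1708 mm
δ_CD = 26200·584/(65.06·206000) = 1.142 mm
δ = Σδ_i = 0.941 mm.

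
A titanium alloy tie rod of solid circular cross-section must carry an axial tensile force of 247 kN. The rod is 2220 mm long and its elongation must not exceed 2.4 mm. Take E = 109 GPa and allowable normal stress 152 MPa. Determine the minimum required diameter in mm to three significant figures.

Required area A ≥ P/σ_allow = 247000/152 = 1625 mm².
For a solid circular section, d ≥ √(4A/π) = 45.49 mm.
Elongation limit: A ≥ PL/(Eδ_allow) = 247000·2220/(109000·2.4) = 2096 mm² ⇒ d ≥ 51.66 mm.
The elongation limit governs.

51.7 mm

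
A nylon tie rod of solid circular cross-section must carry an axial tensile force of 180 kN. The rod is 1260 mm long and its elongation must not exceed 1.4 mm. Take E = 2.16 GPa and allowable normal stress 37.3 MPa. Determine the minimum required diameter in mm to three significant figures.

Required area A ≥ P/σ_allow = 180000/37.3 = 4826 mm².
For a solid circular section, d ≥ √(4A/π) = 78.39 mm.
Elongation limit: A ≥ PL/(Eδ_allow) = 180000·1260/(2160·1.4) = 75000 mm² ⇒ d ≥ 309 mm.
The elongation limit governs.

309 mm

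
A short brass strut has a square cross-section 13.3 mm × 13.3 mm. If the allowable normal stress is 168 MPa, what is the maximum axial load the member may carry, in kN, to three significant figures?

A = 176.9 mm².
P_max = σ_allow · A = 168 · 176.9 = 29720 N = 29.72 kN.

29.7 kN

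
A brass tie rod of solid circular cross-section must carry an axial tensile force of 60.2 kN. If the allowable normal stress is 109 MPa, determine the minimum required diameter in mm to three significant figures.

26.5 mm

Required area A ≥ P/σ_allow = 60200/109 = 552.3 mm².
For a solid circular section, d ≥ √(4A/π) = 26.52 mm.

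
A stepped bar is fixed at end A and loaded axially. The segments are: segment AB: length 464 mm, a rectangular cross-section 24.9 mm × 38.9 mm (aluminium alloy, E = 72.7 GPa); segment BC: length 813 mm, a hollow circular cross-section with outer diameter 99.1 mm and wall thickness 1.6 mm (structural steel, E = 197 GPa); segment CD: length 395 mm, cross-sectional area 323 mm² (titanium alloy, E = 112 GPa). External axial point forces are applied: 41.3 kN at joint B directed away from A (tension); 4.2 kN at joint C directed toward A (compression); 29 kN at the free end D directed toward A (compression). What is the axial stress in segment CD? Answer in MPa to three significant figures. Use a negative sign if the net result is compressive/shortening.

-89.8 MPa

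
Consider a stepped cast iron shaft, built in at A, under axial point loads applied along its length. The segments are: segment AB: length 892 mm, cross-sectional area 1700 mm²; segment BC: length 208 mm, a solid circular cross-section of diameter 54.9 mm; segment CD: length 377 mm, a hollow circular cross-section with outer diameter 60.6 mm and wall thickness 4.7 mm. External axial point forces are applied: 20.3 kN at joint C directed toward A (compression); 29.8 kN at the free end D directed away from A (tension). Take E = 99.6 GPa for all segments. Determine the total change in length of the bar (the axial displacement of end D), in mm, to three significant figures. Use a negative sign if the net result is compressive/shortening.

Internal axial forces (sectioning from the free end, tension +): N_CD = 29.8 kN, N_BC = 9.5 kN, N_AB = 9.5 kN.
A_BC = 2367 mm².
A_CD = 825.4 mm².
δ_AB = 9500·892/(1700·99600) = 0.05005 mm
δ_BC = 9500·208/(2367·99600) = 0.008381 mm
δ_CD = 29800·377/(825.4·99600) = 0.1367 mm
δ = Σδ_i = 0.1951 mm.

0.195 mm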